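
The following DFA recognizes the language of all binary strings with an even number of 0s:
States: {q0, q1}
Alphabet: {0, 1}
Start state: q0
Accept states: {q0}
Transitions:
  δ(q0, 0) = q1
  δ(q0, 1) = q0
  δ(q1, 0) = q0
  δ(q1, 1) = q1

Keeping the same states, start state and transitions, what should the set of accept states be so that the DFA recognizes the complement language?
The DFA is complete (every state has a transition on every symbol), so the complement
is recognized by the same DFA with accepting and non-accepting states swapped.
Original accept states: {q0}
Complement accept states = All states - Original accept states
= {q0, q1} - {q0}
= {q1}
Complement language: strings with an ODD number of 0s

Final answer: {q1}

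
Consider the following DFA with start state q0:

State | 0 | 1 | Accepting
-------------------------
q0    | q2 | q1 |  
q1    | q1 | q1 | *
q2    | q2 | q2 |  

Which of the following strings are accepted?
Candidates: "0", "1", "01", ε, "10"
"0": q0 → q2; q2 is not accepting → rejected
"1": q0 → q1; q1 is accepting → accepted
"01": q0 → q2 → q2; q2 is not accepting → rejected
ε: q0; q0 is not accepting → rejected
"10": q0 → q1 → q1; q1 is accepting → accepted

Final answer: "1", "10"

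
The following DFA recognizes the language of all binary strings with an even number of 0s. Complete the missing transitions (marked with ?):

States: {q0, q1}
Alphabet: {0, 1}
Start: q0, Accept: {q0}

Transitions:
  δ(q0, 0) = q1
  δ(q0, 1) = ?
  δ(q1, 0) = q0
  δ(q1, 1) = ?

What each state remembers (consistent with the given transitions and accept states):
  q0: an even number of 0s has been read so far
  q1: an odd number of 0s has been read so far
Filling in the missing entries:
  δ(q0, 1): in q0 (an even number of 0s has been read so far), after reading 1 we have: an even number of 0s has been read so far → q0
  δ(q1, 1): in q1 (an odd number of 0s has been read so far), after reading 1 we have: an odd number of 0s has been read so far → q1

Final answer: δ(q0, 1) = q0; δ(q1, 1) = q1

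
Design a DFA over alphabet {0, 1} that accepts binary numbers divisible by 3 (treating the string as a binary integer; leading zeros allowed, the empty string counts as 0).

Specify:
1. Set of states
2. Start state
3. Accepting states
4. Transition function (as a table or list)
One valid DFA (any DFA recognizing the same language is acceptable):
States: {q0, q1, q2}
Start: q0
Accepting: {q0}
Transitions (accepting states marked with *):
State | 0 | 1 | Accepting
-------------------------
q0    | q0 | q1 | *
q1    | q2 | q0 |  
q2    | q1 | q2 |  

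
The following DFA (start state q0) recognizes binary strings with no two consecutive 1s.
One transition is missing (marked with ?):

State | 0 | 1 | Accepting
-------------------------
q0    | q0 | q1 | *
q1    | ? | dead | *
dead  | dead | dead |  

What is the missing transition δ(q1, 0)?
q0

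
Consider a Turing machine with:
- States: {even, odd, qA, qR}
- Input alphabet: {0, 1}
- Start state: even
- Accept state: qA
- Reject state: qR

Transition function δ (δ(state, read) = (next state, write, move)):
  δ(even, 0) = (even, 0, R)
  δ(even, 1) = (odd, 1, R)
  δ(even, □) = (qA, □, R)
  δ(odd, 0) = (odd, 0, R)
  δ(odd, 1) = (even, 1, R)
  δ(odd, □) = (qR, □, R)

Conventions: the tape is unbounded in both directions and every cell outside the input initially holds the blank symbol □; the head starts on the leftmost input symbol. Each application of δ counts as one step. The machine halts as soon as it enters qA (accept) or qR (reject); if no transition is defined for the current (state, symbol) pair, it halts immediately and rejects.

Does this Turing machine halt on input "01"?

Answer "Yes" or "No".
Step 0: [even]01 (head at position 0)
Step 1: δ(even, 0) = (even, 0, R)  ⊢  0[even]1 (head at position 1)
Step 2: δ(even, 1) = (odd, 1, R)  ⊢  01[odd]□ (head at position 2)
Step 3: δ(odd, □) = (qR, □, R)  ⊢  01□[qR]□ (head at position 3)
The machine is in qR, so it halts and rejects.
It halts after 3 steps.

Final answer: Yes - halts after 3 steps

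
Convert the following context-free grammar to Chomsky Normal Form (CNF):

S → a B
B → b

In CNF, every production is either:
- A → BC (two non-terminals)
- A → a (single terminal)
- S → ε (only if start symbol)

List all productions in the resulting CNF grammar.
The grammar has no ε-productions or unit productions to eliminate.
S → a B has terminal a in a right-hand side of length ≥ 2: introduce T_a → a and use T_a in place of a.
B → b is already in CNF (single terminal) – keep it.
S → a B becomes S → T_a B.
Resulting CNF grammar (3 productions): T_a → a; B → b; S → T_a B

Final answer: T_a → a; B → b; S → T_a B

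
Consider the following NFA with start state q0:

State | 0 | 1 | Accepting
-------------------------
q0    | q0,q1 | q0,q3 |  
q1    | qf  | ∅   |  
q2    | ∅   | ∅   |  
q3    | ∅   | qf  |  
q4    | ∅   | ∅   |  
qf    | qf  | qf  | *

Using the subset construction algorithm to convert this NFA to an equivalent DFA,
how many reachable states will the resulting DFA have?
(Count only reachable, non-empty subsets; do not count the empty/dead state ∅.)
Start subset: {q0}
{q0}: on 0 → {q0, q1}, on 1 → {q0, q3}
{q0, q1}: on 0 → {q0, q1, qf}, on 1 → {q0, q3}
{q0, q3}: on 0 → {q0, q1}, on 1 → {q0, q3, qf}
{q0, q1, qf}: on 0 → {q0, q1, qf}, on 1 → {q0, q3, qf}
{q0, q3, qf}: on 0 → {q0, q1, qf}, on 1 → {q0, q3, qf}
Reachable non-empty subsets: {q0}, {q0, q1}, {q0, q3}, {q0, q1, qf}, {q0, q3, qf} — 5 in total.

Final answer: 5 states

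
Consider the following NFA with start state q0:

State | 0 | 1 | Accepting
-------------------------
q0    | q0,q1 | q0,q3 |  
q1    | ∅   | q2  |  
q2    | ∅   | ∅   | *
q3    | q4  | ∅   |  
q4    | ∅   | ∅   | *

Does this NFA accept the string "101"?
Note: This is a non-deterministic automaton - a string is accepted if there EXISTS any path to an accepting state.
Track the set of states the NFA could be in: start {q0}
Read '1': {q0} → {q0, q3}
Read '0': {q0, q3} → {q0, q1, q4}
Read '1': {q0, q1, q4} → {q0, q2, q3}
Final set {q0, q2, q3} contains accepting state(s) {q2} → accepted.

Final answer: Yes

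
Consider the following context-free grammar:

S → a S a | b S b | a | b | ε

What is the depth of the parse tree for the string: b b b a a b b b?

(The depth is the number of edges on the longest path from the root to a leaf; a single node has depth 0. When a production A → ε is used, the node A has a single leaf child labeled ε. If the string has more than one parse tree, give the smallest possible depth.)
The string has even length 8, so its (unique) parse tree peels off matching outer symbols: S → b S b, S → b S b, S → b S b, S → a S a, and finally S → ε for the empty middle.
The S nodes are at depths 0..4; the ε leaf under the innermost S is at depth 5 (terminal leaves are at depths 1..4).
Depth = 5.

Final answer: 5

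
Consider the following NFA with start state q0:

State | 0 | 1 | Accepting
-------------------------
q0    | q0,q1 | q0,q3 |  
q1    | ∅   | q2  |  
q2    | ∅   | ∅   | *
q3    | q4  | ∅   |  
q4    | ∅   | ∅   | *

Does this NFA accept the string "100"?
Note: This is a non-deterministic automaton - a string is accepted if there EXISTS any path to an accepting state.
Track the set of states the NFA could be in: start {q0}
Read '1': {q0} → {q0, q3}
Read '0': {q0, q3} → {q0, q1, q4}
Read '0': {q0, q1, q4} → {q0, q1}
Final set {q0, q1} contains no accepting state → rejected.

Final answer: No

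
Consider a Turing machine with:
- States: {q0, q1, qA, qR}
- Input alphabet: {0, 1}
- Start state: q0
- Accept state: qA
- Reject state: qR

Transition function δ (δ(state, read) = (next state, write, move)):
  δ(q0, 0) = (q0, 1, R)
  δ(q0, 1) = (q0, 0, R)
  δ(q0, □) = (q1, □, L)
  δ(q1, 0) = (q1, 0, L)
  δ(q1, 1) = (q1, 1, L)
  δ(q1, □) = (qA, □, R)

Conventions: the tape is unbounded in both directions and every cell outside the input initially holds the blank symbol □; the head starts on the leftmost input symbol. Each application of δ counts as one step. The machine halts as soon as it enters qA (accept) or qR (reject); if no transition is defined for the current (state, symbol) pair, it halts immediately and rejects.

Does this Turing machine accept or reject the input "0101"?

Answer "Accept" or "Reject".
Step 0: [q0]0101 (head at position 0)
Step 1: δ(q0, 0) = (q0, 1, R)  ⊢  1[q0]101 (head at position 1)
Step 2: δ(q0, 1) = (q0, 0, R)  ⊢  10[q0]01 (head at position 2)
Step 3: δ(q0, 0) = (q0, 1, R)  ⊢  101[q0]1 (head at position 3)
Step 4: δ(q0, 1) = (q0, 0, R)  ⊢  1010[q0]□ (head at position 4)
Step 5: δ(q0, □) = (q1, □, L)  ⊢  101[q1]0□ (head at position 3)
Step 6: δ(q1, 0) = (q1, 0, L)  ⊢  10[q1]10□ (head at position 2)
Step 7: δ(q1, 1) = (q1, 1, L)  ⊢  1[q1]010□ (head at position 1)
Step 8: δ(q1, 0) = (q1, 0, L)  ⊢  [q1]1010□ (head at position 0)
Step 9: δ(q1, 1) = (q1, 1, L)  ⊢  [q1]□1010□ (head at position -1)
Step 10: δ(q1, □) = (qA, □, R)  ⊢  □[qA]1010□ (head at position 0)
The machine is in qA, so it halts and accepts.

Final answer: Accept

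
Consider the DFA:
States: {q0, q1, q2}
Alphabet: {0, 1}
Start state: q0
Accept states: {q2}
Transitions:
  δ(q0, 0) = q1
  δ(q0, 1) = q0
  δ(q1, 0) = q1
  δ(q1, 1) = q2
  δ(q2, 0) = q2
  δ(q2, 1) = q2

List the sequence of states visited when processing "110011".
Starting at q0
Read '1': q0 -> q0
Read '1': q0 -> q0
Read '0': q0 -> q1
Read '0': q1 -> q1
Read '1': q1 -> q2
Read '1': q2 -> q2

Final answer: q0 -> q0 -> q0 -> q1 -> q1 -> q2 -> q2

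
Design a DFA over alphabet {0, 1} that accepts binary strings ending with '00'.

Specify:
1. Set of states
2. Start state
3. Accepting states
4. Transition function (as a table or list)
One valid DFA (any DFA recognizing the same language is acceptable):
States: {q0, q1, q2}
Start: q0
Accepting: {q2}
Transitions (accepting states marked with *):
State | 0 | 1 | Accepting
-------------------------
q0    | q1 | q0 |  
q1    | q2 | q0 |  
q2    | q2 | q0 | *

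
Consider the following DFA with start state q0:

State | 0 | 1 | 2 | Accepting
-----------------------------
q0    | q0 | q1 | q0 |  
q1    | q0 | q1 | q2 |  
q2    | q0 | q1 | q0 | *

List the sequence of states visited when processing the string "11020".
q0 → q1 → q1 → q0 → q0 → q0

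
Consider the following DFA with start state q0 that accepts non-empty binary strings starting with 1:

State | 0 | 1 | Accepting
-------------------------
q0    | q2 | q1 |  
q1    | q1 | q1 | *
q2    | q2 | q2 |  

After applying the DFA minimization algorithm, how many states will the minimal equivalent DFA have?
All 3 states are reachable from q0, so none can be removed as unreachable.
Table-filling: first mark every (accepting, non-accepting) pair as distinguishable (accepting: {q1}; non-accepting: {q0, q2}).
Round 1: (q0, q2) on '1' go to q1 and q2, already distinguishable → mark.
Every pair of states is distinguishable, so the DFA is already minimal.
Equivalence classes: {q0}, {q1}, {q2} → 3 states.

Final answer: 3 states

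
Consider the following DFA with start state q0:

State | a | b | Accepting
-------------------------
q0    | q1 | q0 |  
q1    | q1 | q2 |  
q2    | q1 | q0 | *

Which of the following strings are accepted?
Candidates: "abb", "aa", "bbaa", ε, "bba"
"abb": q0 → q1 → q2 → q0; q0 is not accepting → rejected
"aa": q0 → q1 → q1; q1 is not accepting → rejected
"bbaa": q0 → q0 → q0 → q1 → q1; q1 is not accepting → rejected
ε: q0; q0 is not accepting → rejected
"bba": q0 → q0 → q0 → q1; q1 is not accepting → rejected

Final answer: None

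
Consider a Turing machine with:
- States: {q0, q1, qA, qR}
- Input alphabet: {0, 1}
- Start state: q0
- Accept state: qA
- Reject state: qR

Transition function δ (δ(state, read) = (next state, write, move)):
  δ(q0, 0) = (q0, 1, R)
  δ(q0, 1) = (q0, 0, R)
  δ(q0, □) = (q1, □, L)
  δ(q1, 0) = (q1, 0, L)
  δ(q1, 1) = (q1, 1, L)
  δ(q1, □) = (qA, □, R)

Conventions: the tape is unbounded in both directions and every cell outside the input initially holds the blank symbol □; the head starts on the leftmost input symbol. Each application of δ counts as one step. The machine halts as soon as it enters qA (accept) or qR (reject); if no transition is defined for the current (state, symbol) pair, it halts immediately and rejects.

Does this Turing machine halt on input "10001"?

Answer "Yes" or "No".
Step 0: [q0]10001 (head at position 0)
Step 1: δ(q0, 1) = (q0, 0, R)  ⊢  0[q0]0001 (head at position 1)
Step 2: δ(q0, 0) = (q0, 1, R)  ⊢  01[q0]001 (head at position 2)
Step 3: δ(q0, 0) = (q0, 1, R)  ⊢  011[q0]01 (head at position 3)
Step 4: δ(q0, 0) = (q0, 1, R)  ⊢  0111[q0]1 (head at position 4)
Step 5: δ(q0, 1) = (q0, 0, R)  ⊢  01110[q0]□ (head at position 5)
Step 6: δ(q0, □) = (q1, □, L)  ⊢  0111[q1]0□ (head at position 4)
Step 7: δ(q1, 0) = (q1, 0, L)  ⊢  011[q1]10□ (head at position 3)
Step 8: δ(q1, 1) = (q1, 1, L)  ⊢  01[q1]110□ (head at position 2)
Step 9: δ(q1, 1) = (q1, 1, L)  ⊢  0[q1]1110□ (head at position 1)
Step 10: δ(q1, 1) = (q1, 1, L)  ⊢  [q1]01110□ (head at position 0)
Step 11: δ(q1, 0) = (q1, 0, L)  ⊢  [q1]□01110□ (head at position -1)
Step 12: δ(q1, □) = (qA, □, R)  ⊢  □[qA]01110□ (head at position 0)
The machine is in qA, so it halts and accepts.
It halts after 12 steps.

Final answer: Yes - halts after 12 steps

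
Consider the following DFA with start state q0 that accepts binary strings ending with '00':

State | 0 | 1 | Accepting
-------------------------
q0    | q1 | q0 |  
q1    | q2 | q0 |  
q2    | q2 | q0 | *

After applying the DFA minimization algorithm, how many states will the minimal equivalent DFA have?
All 3 states are reachable from q0, so none can be removed as unreachable.
Table-filling: first mark every (accepting, non-accepting) pair as distinguishable (accepting: {q2}; non-accepting: {q0, q1}).
Round 1: (q0, q1) on '0' go to q1 and q2, already distinguishable → mark.
Every pair of states is distinguishable, so the DFA is already minimal.
Equivalence classes: {q0}, {q1}, {q2} → 3 states.

Final answer: 3 states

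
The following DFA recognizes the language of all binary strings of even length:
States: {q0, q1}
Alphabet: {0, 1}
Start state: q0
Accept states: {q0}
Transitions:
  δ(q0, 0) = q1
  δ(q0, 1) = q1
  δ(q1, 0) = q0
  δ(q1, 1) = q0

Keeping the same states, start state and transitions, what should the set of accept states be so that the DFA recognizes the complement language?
The DFA is complete (every state has a transition on every symbol), so the complement
is recognized by the same DFA with accepting and non-accepting states swapped.
Original accept states: {q0}
Complement accept states = All states - Original accept states
= {q0, q1} - {q0}
= {q1}
Complement language: strings of ODD length

Final answer: {q1}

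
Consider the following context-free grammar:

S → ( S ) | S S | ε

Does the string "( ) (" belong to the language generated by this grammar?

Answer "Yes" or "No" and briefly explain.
Each production adds parentheses only in matched pairs (S → ( S )) or none at all, so every derived string has equally many '(' and ')'. The string ( ) ( has two '(' and one ')', so it cannot be derived.

Final answer: No - no valid derivation exists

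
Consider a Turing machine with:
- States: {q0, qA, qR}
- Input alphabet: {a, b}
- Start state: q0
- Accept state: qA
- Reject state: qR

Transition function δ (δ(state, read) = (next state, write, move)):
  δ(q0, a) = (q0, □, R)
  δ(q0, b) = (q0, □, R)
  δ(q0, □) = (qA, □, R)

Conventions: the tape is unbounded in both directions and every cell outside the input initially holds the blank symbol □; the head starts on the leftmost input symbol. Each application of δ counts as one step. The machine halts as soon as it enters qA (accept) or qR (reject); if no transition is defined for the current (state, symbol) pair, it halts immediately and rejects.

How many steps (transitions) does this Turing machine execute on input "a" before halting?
Step 0: [q0]a (head at position 0)
Step 1: δ(q0, a) = (q0, □, R)  ⊢  □[q0]□ (head at position 1)
Step 2: δ(q0, □) = (qA, □, R)  ⊢  □□[qA]□ (head at position 2)
The machine is in qA, so it halts and accepts.
Number of transitions executed: 2.

Final answer: 2 steps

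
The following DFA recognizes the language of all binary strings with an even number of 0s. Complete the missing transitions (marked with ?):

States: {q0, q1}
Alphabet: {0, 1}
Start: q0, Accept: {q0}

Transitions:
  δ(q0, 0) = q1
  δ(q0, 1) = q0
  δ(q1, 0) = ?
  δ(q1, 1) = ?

What each state remembers (consistent with the given transitions and accept states):
  q0: an even number of 0s has been read so far
  q1: an odd number of 0s has been read so far
Filling in the missing entries:
  δ(q1, 0): in q1 (an odd number of 0s has been read so far), after reading 0 we have: an even number of 0s has been read so far → q0
  δ(q1, 1): in q1 (an odd number of 0s has been read so far), after reading 1 we have: an odd number of 0s has been read so far → q1

Final answer: δ(q1, 0) = q0; δ(q1, 1) = q1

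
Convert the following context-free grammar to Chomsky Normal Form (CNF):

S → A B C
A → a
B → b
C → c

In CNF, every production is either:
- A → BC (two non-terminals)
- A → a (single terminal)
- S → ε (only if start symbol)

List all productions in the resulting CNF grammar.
The grammar has no ε-productions or unit productions to eliminate.
A → a is already in CNF (single terminal) – keep it.
B → b is already in CNF (single terminal) – keep it.
C → c is already in CNF (single terminal) – keep it.
S → A B C has 3 symbols on the right: break it into binary productions S → A X0, X0 → B C.
Resulting CNF grammar (5 productions): A → a; B → b; C → c; S → A X0; X0 → B C

Final answer: A → a; B → b; C → c; S → A X0; X0 → B C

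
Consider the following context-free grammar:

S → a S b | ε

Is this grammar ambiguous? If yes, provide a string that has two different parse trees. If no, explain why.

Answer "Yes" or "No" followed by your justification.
At every step exactly one production applies: if the remaining string to generate is non-empty it starts with a and ends with b, forcing S → a S b; if it is empty, S → ε is forced. Hence each string a^n b^n has exactly one derivation (S → a S b applied n times, then S → ε) and one parse tree.

Final answer: No - the grammar is unambiguous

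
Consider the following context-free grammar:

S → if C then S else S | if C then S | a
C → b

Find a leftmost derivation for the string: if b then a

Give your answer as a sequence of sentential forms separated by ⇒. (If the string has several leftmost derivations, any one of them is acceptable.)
Start with S.
Step 1: the leftmost non-terminal is S; apply S → if C then S:  if C then S
Step 2: the leftmost non-terminal is C; apply C → b:  if b then S
Step 3: the leftmost non-terminal is S; apply S → a:  if b then a

Final answer: S ⇒ if C then S ⇒ if b then S ⇒ if b then a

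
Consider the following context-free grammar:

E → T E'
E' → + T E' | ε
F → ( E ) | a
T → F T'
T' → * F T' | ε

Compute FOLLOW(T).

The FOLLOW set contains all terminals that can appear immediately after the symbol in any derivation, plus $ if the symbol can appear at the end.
Useful FIRST sets: FIRST(E') = {+, ε}, FIRST(T') = {*, ε} (both E' and T' are nullable).
FOLLOW(E): E is the start symbol → $; E appears in F → ( E ) followed by ')' → FOLLOW(E) = {), $}.
FOLLOW(E'): E' appears at the right end of E → T E' and of E' → + T E', so FOLLOW(E') ⊇ FOLLOW(E) (the second occurrence adds nothing new). FOLLOW(E') = {), $}.
FOLLOW(T): in E → T E' and E' → + T E', T is followed by E': add FIRST(E') minus ε = {+}; since E' is nullable, also add FOLLOW(E) and FOLLOW(E') = {), $}. FOLLOW(T) = {+, ), $}.

Final answer: {$, ), +}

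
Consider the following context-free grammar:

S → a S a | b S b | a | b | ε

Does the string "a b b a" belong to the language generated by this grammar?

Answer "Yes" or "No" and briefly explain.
A derivation exists: S ⇒ a S a ⇒ a b S b a ⇒ a b b a (using S → a S a, S → b S b, then S → ε).

Final answer: Yes - a valid derivation exists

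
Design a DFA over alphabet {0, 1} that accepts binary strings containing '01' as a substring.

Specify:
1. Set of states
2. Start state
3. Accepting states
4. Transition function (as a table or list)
One valid DFA (any DFA recognizing the same language is acceptable):
States: {q0, q1, q2}
Start: q0
Accepting: {q2}
Transitions (accepting states marked with *):
State | 0 | 1 | Accepting
-------------------------
q0    | q1 | q0 |  
q1    | q1 | q2 |  
q2    | q2 | q2 | *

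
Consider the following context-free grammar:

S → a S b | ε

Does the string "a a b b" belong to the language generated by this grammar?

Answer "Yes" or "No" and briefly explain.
A derivation exists: S ⇒ a S b ⇒ a a S b b ⇒ a a b b (using S → a S b twice, then S → ε).

Final answer: Yes - a valid derivation exists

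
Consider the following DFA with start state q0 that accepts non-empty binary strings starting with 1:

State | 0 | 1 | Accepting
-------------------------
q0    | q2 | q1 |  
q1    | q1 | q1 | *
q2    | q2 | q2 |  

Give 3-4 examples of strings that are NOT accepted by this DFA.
Any strings that end in a non-accepting state work; for example:
ε: q0; q0 is not accepting → rejected
"011": q0 → q2 → q2 → q2; q2 is not accepting → rejected
"0010": q0 → q2 → q2 → q2 → q2; q2 is not accepting → rejected
"0111": q0 → q2 → q2 → q2 → q2; q2 is not accepting → rejected

Final answer: ε, "011", "0010", "0111"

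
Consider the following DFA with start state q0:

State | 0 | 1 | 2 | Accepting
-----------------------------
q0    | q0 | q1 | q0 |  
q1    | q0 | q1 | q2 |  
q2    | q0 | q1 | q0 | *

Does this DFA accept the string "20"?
Start in q0.
Read '2': q0 → q0
Read '0': q0 → q0
Final state q0 is not accepting, so the string is rejected.

Final answer: No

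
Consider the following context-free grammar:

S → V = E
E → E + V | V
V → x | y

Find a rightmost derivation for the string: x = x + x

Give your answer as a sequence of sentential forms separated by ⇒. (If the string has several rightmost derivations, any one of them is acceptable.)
Start with S.
Step 1: the rightmost non-terminal is S; apply S → V = E:  V = E
Step 2: the rightmost non-terminal is E; apply E → E + V:  V = E + V
Step 3: the rightmost non-terminal is V; apply V → x:  V = E + x
Step 4: the rightmost non-terminal is E; apply E → V:  V = V + x
Step 5: the rightmost non-terminal is V; apply V → x:  V = x + x
Step 6: the rightmost non-terminal is V; apply V → x:  x = x + x

Final answer: S ⇒ V = E ⇒ V = E + V ⇒ V = E + x ⇒ V = V + x ⇒ V = x + x ⇒ x = x + x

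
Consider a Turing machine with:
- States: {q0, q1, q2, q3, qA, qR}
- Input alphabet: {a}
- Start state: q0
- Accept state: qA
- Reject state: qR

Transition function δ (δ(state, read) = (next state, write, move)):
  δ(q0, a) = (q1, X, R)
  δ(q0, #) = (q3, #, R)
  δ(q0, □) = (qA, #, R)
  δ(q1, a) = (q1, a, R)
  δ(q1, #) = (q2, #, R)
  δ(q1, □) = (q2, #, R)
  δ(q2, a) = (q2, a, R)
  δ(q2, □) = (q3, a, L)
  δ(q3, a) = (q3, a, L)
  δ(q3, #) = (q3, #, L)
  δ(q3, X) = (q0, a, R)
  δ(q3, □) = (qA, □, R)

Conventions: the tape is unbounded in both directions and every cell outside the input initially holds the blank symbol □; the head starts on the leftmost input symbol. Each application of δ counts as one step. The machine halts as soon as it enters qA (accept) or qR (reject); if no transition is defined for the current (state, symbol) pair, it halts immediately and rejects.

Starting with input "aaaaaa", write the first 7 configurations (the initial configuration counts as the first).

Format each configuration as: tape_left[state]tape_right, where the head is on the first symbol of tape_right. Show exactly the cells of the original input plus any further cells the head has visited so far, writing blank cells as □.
Step 0: [q0]aaaaaa (head at position 0)
Step 1: δ(q0, a) = (q1, X, R)  ⊢  X[q1]aaaaa (head at position 1)
Step 2: δ(q1, a) = (q1, a, R)  ⊢  Xa[q1]aaaa (head at position 2)
Step 3: δ(q1, a) = (q1, a, R)  ⊢  Xaa[q1]aaa (head at position 3)
Step 4: δ(q1, a) = (q1, a, R)  ⊢  Xaaa[q1]aa (head at position 4)
Step 5: δ(q1, a) = (q1, a, R)  ⊢  Xaaaa[q1]a (head at position 5)
Step 6: δ(q1, a) = (q1, a, R)  ⊢  Xaaaaa[q1]□ (head at position 6)

Final answer: [q0]aaaaaa ⊢ X[q1]aaaaa ⊢ Xa[q1]aaaa ⊢ Xaa[q1]aaa ⊢ Xaaa[q1]aa ⊢ Xaaaa[q1]a ⊢ Xaaaaa[q1]□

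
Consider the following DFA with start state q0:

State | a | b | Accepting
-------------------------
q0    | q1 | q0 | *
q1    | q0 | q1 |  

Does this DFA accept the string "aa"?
Start in q0.
Read 'a': q0 → q1
Read 'a': q1 → q0
Final state q0 is accepting, so the string is accepted.

Final answer: Yes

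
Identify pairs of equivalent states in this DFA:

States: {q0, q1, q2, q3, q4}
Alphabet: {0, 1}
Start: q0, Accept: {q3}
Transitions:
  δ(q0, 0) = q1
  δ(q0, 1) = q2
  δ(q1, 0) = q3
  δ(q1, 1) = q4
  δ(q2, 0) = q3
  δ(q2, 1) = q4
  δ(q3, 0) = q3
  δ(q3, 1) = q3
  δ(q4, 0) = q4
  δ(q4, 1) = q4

Using the table-filling algorithm:
Round 0 – mark pairs where exactly one state is accepting: (q0,q3), (q1,q3), (q2,q3), (q3,q4)
Round 1 – newly marked: (q0,q1) [on 0: q1 vs q3, already marked]; (q0,q2) [on 0: q1 vs q3, already marked]; (q1,q4) [on 0: q3 vs q4, already marked]; (q2,q4) [on 0: q3 vs q4, already marked]
Round 2 – newly marked: (q0,q4) [on 0: q1 vs q4, already marked]
No further pairs can be marked.
(q1, q2) unmarked: δ(q1,0)=q3, δ(q2,0)=q3; δ(q1,1)=q4, δ(q2,1)=q4 → equivalent
Equivalent pairs: (q1, q2)

Final answer: Equivalent pairs: (q1, q2)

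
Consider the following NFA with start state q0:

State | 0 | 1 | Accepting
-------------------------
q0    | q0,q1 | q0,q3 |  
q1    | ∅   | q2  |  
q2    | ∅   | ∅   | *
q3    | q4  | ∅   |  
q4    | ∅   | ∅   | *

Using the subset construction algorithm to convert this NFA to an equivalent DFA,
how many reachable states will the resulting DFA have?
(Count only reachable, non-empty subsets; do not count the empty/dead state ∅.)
Start subset: {q0}
{q0}: on 0 → {q0, q1}, on 1 → {q0, q3}
{q0, q1}: on 0 → {q0, q1}, on 1 → {q0, q2, q3}
{q0, q3}: on 0 → {q0, q1, q4}, on 1 → {q0, q3}
{q0, q2, q3}: on 0 → {q0, q1, q4}, on 1 → {q0, q3}
{q0, q1, q4}: on 0 → {q0, q1}, on 1 → {q0, q2, q3}
Reachable non-empty subsets: {q0}, {q0, q1}, {q0, q3}, {q0, q2, q3}, {q0, q1, q4} — 5 in total.

Final answer: 5 states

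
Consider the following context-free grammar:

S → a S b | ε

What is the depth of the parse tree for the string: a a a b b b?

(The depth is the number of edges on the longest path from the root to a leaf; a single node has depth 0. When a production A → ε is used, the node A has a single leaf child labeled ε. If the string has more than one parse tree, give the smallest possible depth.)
The only parse tree applies S → a S b 3 times (once per matching a…b pair) and then S → ε.
The S nodes sit at depths 0, 1, …, 3; the innermost S (depth 3) has the single child ε at depth 4.
The terminal leaves a, b are at depths 1..3, so the longest root-to-leaf path is S → S → … → S → ε with 4 edges.
Depth = 4.

Final answer: 4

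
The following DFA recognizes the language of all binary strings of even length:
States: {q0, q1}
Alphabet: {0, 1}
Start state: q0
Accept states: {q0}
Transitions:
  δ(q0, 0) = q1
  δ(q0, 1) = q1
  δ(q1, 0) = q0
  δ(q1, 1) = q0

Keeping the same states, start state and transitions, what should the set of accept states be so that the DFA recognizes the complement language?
The DFA is complete (every state has a transition on every symbol), so the complement
is recognized by the same DFA with accepting and non-accepting states swapped.
Original accept states: {q0}
Complement accept states = All states - Original accept states
= {q0, q1} - {q0}
= {q1}
Complement language: strings of ODD length

Final answer: {q1}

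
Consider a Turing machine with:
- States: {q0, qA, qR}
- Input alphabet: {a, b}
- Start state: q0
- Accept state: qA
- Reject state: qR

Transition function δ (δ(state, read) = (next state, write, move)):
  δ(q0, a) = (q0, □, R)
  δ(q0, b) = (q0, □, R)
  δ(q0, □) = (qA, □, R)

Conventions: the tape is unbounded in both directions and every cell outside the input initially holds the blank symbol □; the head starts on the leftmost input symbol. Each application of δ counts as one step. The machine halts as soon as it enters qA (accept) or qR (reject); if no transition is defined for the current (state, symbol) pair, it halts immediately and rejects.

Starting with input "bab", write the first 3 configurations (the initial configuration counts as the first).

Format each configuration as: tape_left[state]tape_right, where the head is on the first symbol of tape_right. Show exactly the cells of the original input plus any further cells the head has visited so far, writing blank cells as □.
Step 0: [q0]bab (head at position 0)
Step 1: δ(q0, b) = (q0, □, R)  ⊢  □[q0]ab (head at position 1)
Step 2: δ(q0, a) = (q0, □, R)  ⊢  □□[q0]b (head at position 2)

Final answer: [q0]bab ⊢ □[q0]ab ⊢ □□[q0]b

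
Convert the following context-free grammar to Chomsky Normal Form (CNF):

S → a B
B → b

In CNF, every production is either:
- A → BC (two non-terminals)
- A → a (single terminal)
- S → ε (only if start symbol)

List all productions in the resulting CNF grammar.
The grammar has no ε-productions or unit productions to eliminate.
S → a B has terminal a in a right-hand side of length ≥ 2: introduce T_a → a and use T_a in place of a.
B → b is already in CNF (single terminal) – keep it.
S → a B becomes S → T_a B.
Resulting CNF grammar (3 productions): T_a → a; B → b; S → T_a B

Final answer: T_a → a; B → b; S → T_a B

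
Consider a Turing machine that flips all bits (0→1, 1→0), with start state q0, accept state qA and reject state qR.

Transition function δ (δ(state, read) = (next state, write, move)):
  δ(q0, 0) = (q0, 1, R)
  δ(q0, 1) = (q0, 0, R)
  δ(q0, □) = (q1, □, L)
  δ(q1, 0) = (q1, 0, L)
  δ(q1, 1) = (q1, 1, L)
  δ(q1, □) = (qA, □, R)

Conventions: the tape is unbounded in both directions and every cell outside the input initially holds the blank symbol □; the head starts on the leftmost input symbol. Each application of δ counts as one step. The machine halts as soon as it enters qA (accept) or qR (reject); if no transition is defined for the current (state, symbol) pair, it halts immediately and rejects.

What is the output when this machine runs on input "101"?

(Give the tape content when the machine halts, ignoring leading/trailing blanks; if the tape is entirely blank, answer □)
Step 0: [q0]101 (head at position 0)
Step 1: δ(q0, 1) = (q0, 0, R)  ⊢  0[q0]01 (head at position 1)
Step 2: δ(q0, 0) = (q0, 1, R)  ⊢  01[q0]1 (head at position 2)
Step 3: δ(q0, 1) = (q0, 0, R)  ⊢  010[q0]□ (head at position 3)
Step 4: δ(q0, □) = (q1, □, L)  ⊢  01[q1]0□ (head at position 2)
Step 5: δ(q1, 0) = (q1, 0, L)  ⊢  0[q1]10□ (head at position 1)
Step 6: δ(q1, 1) = (q1, 1, L)  ⊢  [q1]010□ (head at position 0)
Step 7: δ(q1, 0) = (q1, 0, L)  ⊢  [q1]□010□ (head at position -1)
Step 8: δ(q1, □) = (qA, □, R)  ⊢  □[qA]010□ (head at position 0)
The machine is in qA, so it halts and accepts.
Tape content when halted (ignoring surrounding blanks): 010

Final answer: Output: 010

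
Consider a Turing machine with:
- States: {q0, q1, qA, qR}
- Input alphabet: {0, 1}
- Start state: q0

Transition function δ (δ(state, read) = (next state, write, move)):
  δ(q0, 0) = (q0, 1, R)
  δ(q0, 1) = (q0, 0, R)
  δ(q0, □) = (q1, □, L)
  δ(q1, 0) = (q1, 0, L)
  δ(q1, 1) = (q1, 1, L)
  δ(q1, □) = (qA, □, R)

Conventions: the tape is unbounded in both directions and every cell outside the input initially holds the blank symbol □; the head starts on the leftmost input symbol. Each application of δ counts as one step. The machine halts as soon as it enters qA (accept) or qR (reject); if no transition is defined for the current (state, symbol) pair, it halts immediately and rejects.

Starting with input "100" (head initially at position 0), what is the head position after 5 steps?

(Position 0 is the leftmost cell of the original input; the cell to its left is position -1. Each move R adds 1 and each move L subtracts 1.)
Step 0: [q0]100 (head at position 0)
Step 1: δ(q0, 1) = (q0, 0, R)  ⊢  0[q0]00 (head at position 1)
Step 2: δ(q0, 0) = (q0, 1, R)  ⊢  01[q0]0 (head at position 2)
Step 3: δ(q0, 0) = (q0, 1, R)  ⊢  011[q0]□ (head at position 3)
Step 4: δ(q0, □) = (q1, □, L)  ⊢  01[q1]1□ (head at position 2)
Step 5: δ(q1, 1) = (q1, 1, L)  ⊢  0[q1]11□ (head at position 1)
Head position after 5 steps: 1

Final answer: Position 1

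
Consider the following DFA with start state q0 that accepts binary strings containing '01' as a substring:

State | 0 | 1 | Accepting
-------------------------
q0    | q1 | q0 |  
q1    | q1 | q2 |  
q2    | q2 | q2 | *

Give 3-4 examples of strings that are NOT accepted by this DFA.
Any strings that end in a non-accepting state work; for example:
"0": q0 → q1; q1 is not accepting → rejected
"00": q0 → q1 → q1; q1 is not accepting → rejected
"110": q0 → q0 → q0 → q1; q1 is not accepting → rejected
"1100": q0 → q0 → q0 → q1 → q1; q1 is not accepting → rejected

Final answer: "0", "00", "110", "1100"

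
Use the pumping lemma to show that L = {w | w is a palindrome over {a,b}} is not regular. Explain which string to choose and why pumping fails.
Language: L = {w | w is a palindrome over {a,b}} (strings that read the same forwards and backwards)
Step 1: Assume for contradiction that L is regular, with pumping length p.
Step 2: Choose s = a^p b a^p. Then s ∈ L (it reads the same forwards and backwards) and |s| ≥ p.
Step 3: Consider any decomposition s = xyz with |xy| ≤ p and |y| > 0. Since |xy| ≤ p and the first p symbols of s are all a's, y = a^k for some k with 1 ≤ k ≤ p.
Step 4: Pumping up (i = 2): xy²z = a^(p+k) b a^p. Its reverse is a^p b a^(p+k) ≠ a^(p+k) b a^p (the single b is no longer in the middle), so xy²z is not a palindrome and xy²z ∉ L.
This contradicts the pumping lemma, so L is not regular.

Final answer: Choose s = a^p b a^p. Since |xy| ≤ p, y = a^k with k ≥ 1. Then xy²z = a^(p+k) b a^p is not a palindrome, so ∉ L.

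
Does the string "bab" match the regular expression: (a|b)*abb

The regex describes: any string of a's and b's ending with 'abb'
No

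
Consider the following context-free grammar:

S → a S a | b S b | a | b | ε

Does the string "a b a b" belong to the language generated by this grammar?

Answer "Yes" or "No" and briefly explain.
Every production places the same symbol at both ends (or yields a single symbol / ε), so every derived string is a palindrome. a b a b reversed is b a b a ≠ a b a b, so it is not a palindrome and cannot be derived (already the first step fails: the string starts with a but ends with b, so neither S → a S a nor S → b S b fits).

Final answer: No - no valid derivation exists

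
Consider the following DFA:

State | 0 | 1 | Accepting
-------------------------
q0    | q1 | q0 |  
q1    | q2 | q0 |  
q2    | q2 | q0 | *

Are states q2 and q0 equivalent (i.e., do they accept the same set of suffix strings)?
Try the suffix ε (the empty string).
From q2: q2 — accepting.
From q0: q0 — not accepting.
The two states disagree on this suffix, so they are not equivalent.

Final answer: No. Distinguishing string: ε (the empty string) - accepted from q2 but not from q0.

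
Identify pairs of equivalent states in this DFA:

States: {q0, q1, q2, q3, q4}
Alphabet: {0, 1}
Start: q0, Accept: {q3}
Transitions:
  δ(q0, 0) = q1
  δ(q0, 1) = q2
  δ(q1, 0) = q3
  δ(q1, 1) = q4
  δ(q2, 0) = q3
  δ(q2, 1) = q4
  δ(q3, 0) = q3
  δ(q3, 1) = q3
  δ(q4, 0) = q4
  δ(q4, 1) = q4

Using the table-filling algorithm:
Round 0 – mark pairs where exactly one state is accepting: (q0,q3), (q1,q3), (q2,q3), (q3,q4)
Round 1 – newly marked: (q0,q1) [on 0: q1 vs q3, already marked]; (q0,q2) [on 0: q1 vs q3, already marked]; (q1,q4) [on 0: q3 vs q4, already marked]; (q2,q4) [on 0: q3 vs q4, already marked]
Round 2 – newly marked: (q0,q4) [on 0: q1 vs q4, already marked]
No further pairs can be marked.
(q1, q2) unmarked: δ(q1,0)=q3, δ(q2,0)=q3; δ(q1,1)=q4, δ(q2,1)=q4 → equivalent
Equivalent pairs: (q1, q2)

Final answer: Equivalent pairs: (q1, q2)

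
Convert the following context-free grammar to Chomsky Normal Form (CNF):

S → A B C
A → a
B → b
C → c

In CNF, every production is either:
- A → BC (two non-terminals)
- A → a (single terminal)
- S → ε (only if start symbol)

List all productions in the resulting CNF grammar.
The grammar has no ε-productions or unit productions to eliminate.
A → a is already in CNF (single terminal) – keep it.
B → b is already in CNF (single terminal) – keep it.
C → c is already in CNF (single terminal) – keep it.
S → A B C has 3 symbols on the right: break it into binary productions S → A X0, X0 → B C.
Resulting CNF grammar (5 productions): A → a; B → b; C → c; S → A X0; X0 → B C

Final answer: A → a; B → b; C → c; S → A X0; X0 → B C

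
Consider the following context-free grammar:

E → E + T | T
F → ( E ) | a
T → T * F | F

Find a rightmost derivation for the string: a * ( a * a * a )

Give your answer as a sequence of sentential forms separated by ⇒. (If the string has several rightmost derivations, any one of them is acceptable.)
Start with E.
Step 1: the rightmost non-terminal is E; apply E → T:  T
Step 2: the rightmost non-terminal is T; apply T → T * F:  T * F
Step 3: the rightmost non-terminal is F; apply F → ( E ):  T * ( E )
Step 4: the rightmost non-terminal is E; apply E → T:  T * ( T )
Step 5: the rightmost non-terminal is T; apply T → T * F:  T * ( T * F )
Step 6: the rightmost non-terminal is F; apply F → a:  T * ( T * a )
Step 7: the rightmost non-terminal is T; apply T → T * F:  T * ( T * F * a )
Step 8: the rightmost non-terminal is F; apply F → a:  T * ( T * a * a )
Step 9: the rightmost non-terminal is T; apply T → F:  T * ( F * a * a )
Step 10: the rightmost non-terminal is F; apply F → a:  T * ( a * a * a )
Step 11: the rightmost non-terminal is T; apply T → F:  F * ( a * a * a )
Step 12: the rightmost non-terminal is F; apply F → a:  a * ( a * a * a )

Final answer: E ⇒ T ⇒ T * F ⇒ T * ( E ) ⇒ T * ( T ) ⇒ T * ( T * F ) ⇒ T * ( T * a ) ⇒ T * ( T * F * a ) ⇒ T * ( T * a * a ) ⇒ T * ( F * a * a ) ⇒ T * ( a * a * a ) ⇒ F * ( a * a * a ) ⇒ a * ( a * a * a )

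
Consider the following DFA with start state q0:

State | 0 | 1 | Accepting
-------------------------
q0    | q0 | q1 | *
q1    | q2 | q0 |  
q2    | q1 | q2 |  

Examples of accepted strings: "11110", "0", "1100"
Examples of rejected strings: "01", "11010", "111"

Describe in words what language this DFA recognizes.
binary numbers divisible by 3 (treating the string as a binary integer; leading zeros allowed, the empty string counts as 0)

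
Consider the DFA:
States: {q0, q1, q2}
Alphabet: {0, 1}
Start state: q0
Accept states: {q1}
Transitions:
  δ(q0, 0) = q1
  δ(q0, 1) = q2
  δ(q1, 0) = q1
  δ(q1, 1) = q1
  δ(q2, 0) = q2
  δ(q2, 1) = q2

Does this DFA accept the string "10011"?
Processing string "10011":
  q0 --1--> q2
  q2 --0--> q2
  q2 --0--> q2
  q2 --1--> q2
  q2 --1--> q2
Final state: q2
Accept states: {q1}
q2 is not an accept state, so the string is rejected.

Final answer: No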